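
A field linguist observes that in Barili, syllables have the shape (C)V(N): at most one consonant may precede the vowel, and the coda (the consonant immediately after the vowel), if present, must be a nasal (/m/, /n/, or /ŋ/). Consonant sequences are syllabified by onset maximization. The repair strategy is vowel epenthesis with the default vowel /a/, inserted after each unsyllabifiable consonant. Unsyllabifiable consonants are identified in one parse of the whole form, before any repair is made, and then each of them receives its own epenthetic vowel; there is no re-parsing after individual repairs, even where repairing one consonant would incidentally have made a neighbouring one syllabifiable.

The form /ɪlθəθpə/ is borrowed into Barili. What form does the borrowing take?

Syllabifying with onset maximization leaves /l/, /θ/ stranded (only a nasal (/m/, /n/, or /ŋ/) is licensed in coda position; onsets are limited to one consonant).
Epenthesis after each stranded consonant: /l/ → /la/, /θ/ → /θa/.

ɪlaθəθapə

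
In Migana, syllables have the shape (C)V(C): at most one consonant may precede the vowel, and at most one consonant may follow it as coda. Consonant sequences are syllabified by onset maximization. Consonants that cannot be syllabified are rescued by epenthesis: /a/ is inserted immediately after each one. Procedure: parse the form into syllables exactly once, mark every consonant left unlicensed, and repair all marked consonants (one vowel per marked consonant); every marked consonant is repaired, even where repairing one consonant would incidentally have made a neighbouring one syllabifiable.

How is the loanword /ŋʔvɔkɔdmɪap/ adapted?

Syllabifying with onset maximization leaves /ŋ/, /ʔ/ stranded (at most one coda consonant is licensed; onsets are limited to one consonant).
Inserting the epenthetic vowel yields /ŋ/ → /ŋa/, /ʔ/ → /ʔa/.

ŋaʔavɔkɔdmɪap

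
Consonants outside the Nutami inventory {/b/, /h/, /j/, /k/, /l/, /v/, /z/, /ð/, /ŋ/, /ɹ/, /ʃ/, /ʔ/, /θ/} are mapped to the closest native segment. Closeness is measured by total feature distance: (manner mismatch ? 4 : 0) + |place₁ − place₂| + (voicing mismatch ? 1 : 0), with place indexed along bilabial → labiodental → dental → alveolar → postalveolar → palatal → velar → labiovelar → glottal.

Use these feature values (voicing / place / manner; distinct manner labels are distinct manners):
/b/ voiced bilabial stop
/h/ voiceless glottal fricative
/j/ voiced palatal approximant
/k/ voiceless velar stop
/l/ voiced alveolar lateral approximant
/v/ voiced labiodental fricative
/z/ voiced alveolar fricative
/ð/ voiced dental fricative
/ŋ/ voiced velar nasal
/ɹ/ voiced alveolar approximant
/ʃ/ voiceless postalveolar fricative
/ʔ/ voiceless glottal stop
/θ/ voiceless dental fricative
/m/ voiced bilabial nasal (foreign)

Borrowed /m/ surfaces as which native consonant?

b

/b/ is closest: manner differs (nasal→stop, +4), place distance 0 (bilabial→bilabial), same voicing; total 4. Next closest is /v/ at distance 5.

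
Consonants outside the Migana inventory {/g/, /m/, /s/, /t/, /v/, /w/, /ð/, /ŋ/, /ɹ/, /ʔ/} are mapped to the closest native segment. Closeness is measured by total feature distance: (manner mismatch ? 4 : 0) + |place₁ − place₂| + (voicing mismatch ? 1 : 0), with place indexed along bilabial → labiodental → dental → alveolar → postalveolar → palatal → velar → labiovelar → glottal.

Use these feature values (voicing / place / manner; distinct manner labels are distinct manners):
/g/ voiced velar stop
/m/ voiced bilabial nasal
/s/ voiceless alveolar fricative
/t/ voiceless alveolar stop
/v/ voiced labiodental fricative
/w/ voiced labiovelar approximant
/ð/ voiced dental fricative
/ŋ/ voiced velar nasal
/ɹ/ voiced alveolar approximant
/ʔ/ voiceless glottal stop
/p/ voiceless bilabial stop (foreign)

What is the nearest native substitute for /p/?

/t/ is closest: same manner (stop), place distance 3 (bilabial→alveolar), same voicing; total 3. Next closest is /m/ at distance 5.

t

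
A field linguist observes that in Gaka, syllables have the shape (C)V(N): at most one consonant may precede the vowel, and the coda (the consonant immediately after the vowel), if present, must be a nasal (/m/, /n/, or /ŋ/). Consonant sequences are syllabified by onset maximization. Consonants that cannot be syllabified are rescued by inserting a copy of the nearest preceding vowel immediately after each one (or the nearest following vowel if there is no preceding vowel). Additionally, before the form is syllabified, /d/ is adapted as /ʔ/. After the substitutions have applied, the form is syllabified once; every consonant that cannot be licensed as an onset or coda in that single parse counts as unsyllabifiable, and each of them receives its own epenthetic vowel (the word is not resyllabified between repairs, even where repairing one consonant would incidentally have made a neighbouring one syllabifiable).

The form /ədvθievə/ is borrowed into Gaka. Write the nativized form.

əʔəvəθievə

Substitution: /d/ → /ʔ/, giving /əʔvθievə/.
Syllabifying with onset maximization leaves /ʔ/, /v/ stranded (only a nasal (/m/, /n/, or /ŋ/) is licensed in coda position; onsets are limited to one consonant).
Inserting the epenthetic vowel yields /ʔ/ → /ʔə/, /v/ → /və/.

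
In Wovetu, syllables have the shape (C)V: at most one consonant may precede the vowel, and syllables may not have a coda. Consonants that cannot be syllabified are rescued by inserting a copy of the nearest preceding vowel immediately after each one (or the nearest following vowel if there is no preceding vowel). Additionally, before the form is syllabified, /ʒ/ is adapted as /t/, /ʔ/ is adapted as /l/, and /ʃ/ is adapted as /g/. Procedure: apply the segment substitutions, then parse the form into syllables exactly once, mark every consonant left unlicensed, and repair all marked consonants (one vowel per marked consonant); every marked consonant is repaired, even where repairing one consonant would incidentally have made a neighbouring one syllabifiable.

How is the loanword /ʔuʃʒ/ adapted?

Substitution: /ʔ/ → /l/, /ʃ/ → /g/, /ʒ/ → /t/, giving /lugt/.
Syllabifying with onset maximization leaves /g/, /t/ stranded (no codas are permitted; onsets are limited to one consonant).
Epenthesis after each stranded consonant: /g/ → /gu/, /t/ → /tu/.

lugutu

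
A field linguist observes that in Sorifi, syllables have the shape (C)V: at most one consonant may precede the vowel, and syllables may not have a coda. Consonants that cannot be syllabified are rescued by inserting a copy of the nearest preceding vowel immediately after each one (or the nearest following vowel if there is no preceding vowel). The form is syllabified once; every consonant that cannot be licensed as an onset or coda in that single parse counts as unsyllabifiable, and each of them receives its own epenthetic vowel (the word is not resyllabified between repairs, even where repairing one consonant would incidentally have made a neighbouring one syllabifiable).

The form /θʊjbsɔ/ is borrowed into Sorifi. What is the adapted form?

θʊjʊbʊsɔ

Under (C)V, the unsyllabifiable consonants are /j/, /b/ (no codas are permitted; onsets are limited to one consonant).
Each unlicensed consonant becomes the onset of a new syllable: /j/ → /jʊ/, /b/ → /bʊ/.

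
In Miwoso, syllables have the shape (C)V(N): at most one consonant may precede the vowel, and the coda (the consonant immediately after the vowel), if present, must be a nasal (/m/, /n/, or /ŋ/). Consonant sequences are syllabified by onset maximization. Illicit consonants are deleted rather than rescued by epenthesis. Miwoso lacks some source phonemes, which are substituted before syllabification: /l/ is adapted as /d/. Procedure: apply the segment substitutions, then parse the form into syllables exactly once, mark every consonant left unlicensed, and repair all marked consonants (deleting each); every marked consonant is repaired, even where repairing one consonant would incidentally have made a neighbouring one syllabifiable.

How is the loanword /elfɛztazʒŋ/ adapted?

efɛta

Substitution: /l/ → /d/, giving /edfɛztazʒŋ/.
The consonants /d/, /z/, /z/, /ʒ/, /ŋ/ cannot be parsed into a legal (C)V(N) syllable (only a nasal (/m/, /n/, or /ŋ/) is licensed in coda position; onsets are limited to one consonant).
Each unlicensed consonant is deleted: /d/, /z/, /z/, /ʒ/, /ŋ/.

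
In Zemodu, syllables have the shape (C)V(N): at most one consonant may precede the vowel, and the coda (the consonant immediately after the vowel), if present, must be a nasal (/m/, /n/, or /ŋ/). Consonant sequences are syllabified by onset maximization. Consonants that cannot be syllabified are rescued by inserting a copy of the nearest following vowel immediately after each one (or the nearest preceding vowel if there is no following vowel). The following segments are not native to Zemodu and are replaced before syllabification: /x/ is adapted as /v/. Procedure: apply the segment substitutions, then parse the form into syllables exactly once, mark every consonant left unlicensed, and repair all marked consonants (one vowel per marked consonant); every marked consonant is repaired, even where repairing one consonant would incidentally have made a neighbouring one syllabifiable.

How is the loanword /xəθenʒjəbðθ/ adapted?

vəθenʒəjəbəðəθə

Substitution: /x/ → /v/, giving /vəθenʒjəbðθ/.
Syllabifying with onset maximization leaves /ʒ/, /b/, /ð/, /θ/ stranded (only a nasal (/m/, /n/, or /ŋ/) is licensed in coda position; onsets are limited to one consonant).
Each unlicensed consonant becomes the onset of a new syllable: /ʒ/ → /ʒə/, /b/ → /bə/, /ð/ → /ðə/, /θ/ → /θə/.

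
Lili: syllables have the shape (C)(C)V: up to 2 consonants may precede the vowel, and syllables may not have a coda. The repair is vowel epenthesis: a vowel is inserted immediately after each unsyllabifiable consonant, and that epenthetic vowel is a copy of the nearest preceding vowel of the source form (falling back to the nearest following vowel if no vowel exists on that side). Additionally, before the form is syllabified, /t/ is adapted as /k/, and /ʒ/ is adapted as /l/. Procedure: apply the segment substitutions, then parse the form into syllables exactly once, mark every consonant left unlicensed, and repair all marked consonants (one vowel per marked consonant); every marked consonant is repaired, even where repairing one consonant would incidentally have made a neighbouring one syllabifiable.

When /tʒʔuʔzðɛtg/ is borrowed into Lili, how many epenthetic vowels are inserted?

4

After substitution the input is /klʔuʔzðɛkg/.
The unsyllabifiable consonants are /k/, /ʔ/, /k/, /g/; each receives one epenthetic vowel.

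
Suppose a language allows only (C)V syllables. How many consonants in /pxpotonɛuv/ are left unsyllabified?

Under (C)V, the unsyllabifiable consonants are /p/, /x/, /v/ (no codas are permitted; onsets are limited to one consonant).

3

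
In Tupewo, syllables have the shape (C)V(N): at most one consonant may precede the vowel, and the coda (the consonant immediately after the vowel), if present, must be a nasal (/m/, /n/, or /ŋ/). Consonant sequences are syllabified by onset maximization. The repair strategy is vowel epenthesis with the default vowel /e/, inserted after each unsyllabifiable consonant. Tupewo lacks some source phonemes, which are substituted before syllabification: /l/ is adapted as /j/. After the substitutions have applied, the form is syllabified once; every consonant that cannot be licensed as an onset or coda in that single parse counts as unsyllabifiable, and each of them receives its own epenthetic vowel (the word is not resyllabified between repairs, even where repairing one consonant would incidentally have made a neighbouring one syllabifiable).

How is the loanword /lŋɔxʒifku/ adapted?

jeŋɔxeʒifeku

Substitution: /l/ → /j/, giving /jŋɔxʒifku/.
The consonants /j/, /x/, /f/ cannot be parsed into a legal (C)V(N) syllable (only a nasal (/m/, /n/, or /ŋ/) is licensed in coda position; onsets are limited to one consonant).
Epenthesis after each stranded consonant: /j/ → /je/, /x/ → /xe/, /f/ → /fe/.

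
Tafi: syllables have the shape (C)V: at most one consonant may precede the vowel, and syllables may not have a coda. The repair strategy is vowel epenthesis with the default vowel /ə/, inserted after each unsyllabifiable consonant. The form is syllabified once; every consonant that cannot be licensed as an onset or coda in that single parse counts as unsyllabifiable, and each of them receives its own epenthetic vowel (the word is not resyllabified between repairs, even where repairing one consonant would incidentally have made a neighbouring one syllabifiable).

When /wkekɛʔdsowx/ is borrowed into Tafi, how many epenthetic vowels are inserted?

The unsyllabifiable consonants are /w/, /ʔ/, /d/, /w/, /x/; each receives one epenthetic vowel.

5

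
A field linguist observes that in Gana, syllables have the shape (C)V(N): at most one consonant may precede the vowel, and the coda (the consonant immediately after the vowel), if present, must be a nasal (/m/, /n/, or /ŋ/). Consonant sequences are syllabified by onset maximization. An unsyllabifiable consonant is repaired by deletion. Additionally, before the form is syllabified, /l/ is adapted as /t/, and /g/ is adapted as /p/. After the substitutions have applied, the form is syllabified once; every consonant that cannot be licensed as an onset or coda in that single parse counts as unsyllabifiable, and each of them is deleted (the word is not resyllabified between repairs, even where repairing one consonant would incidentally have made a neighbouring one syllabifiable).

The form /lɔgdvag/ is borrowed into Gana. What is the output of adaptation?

Substitution: /l/ → /t/, /g/ → /p/, giving /tɔpdvap/.
Under (C)V(N), the unsyllabifiable consonants are /p/, /d/, /p/ (only a nasal (/m/, /n/, or /ŋ/) is licensed in coda position; onsets are limited to one consonant).
Deletion applies to /p/, /d/, /p/.

tɔva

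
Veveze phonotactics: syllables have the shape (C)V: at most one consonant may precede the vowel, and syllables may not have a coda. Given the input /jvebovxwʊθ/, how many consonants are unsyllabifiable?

4

The consonants /j/, /v/, /x/, /θ/ cannot be parsed into a legal (C)V syllable (no codas are permitted; onsets are limited to one consonant).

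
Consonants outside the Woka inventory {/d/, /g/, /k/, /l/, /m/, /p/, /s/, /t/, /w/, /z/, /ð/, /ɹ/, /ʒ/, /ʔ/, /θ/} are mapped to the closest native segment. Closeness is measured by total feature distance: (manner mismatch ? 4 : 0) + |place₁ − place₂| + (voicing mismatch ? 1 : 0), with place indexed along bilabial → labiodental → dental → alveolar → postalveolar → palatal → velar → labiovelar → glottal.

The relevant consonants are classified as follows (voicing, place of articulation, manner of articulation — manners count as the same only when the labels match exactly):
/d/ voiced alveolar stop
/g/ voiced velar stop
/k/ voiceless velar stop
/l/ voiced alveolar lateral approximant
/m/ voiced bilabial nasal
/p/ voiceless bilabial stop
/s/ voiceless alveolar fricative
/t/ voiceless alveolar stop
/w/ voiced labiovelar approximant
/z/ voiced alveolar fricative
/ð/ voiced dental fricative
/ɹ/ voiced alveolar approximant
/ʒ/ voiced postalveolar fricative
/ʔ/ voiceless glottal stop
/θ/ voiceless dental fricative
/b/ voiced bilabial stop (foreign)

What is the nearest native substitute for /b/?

p

/p/ is closest: same manner (stop), place distance 0 (bilabial→bilabial), voicing differs (+1); total 1. Next closest is /d/ at distance 3.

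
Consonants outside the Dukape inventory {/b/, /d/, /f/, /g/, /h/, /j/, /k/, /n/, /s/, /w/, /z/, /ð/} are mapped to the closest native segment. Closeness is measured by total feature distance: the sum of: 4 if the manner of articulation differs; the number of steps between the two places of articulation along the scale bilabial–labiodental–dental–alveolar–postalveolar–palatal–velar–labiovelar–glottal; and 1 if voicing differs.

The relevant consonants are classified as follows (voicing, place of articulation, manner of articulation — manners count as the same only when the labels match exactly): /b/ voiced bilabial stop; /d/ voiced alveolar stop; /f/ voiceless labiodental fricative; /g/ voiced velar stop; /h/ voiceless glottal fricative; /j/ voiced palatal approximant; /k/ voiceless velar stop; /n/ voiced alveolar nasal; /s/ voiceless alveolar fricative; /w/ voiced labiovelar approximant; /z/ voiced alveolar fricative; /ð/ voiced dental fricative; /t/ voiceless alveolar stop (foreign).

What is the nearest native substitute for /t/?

/d/ is closest: same manner (stop), place distance 0 (alveolar→alveolar), voicing differs (+1); total 1. Next closest is /k/ at distance 3.

d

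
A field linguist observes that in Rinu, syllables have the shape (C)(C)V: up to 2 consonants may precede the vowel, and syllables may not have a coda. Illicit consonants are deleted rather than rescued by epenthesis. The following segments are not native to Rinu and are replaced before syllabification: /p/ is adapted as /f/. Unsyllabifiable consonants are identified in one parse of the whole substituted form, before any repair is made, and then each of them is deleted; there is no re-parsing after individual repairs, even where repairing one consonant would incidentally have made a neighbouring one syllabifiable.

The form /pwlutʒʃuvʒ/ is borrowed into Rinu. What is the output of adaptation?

wluʒʃu

Substitution: /p/ → /f/, giving /fwlutʒʃuvʒ/.
The consonants /f/, /t/, /v/, /ʒ/ cannot be parsed into a legal (C)(C)V syllable (no codas are permitted; onsets may contain at most 2 consonants).
Each unlicensed consonant is deleted: /f/, /t/, /v/, /ʒ/.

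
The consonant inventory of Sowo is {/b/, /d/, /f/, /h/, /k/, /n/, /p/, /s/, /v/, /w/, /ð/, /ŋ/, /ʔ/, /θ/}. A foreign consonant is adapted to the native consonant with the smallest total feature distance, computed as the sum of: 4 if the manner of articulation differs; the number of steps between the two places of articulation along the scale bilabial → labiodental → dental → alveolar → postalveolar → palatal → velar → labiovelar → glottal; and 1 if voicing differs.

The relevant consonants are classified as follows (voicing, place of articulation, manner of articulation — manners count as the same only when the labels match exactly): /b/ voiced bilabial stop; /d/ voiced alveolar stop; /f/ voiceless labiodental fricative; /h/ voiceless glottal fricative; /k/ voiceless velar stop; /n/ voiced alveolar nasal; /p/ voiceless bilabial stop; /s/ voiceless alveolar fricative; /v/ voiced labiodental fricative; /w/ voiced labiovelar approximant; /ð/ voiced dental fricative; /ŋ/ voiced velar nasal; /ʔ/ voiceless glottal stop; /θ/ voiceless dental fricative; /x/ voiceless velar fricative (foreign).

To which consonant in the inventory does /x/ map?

/h/ is closest: same manner (fricative), place distance 2 (velar→glottal), same voicing; total 2. Next closest is /s/ at distance 3.

h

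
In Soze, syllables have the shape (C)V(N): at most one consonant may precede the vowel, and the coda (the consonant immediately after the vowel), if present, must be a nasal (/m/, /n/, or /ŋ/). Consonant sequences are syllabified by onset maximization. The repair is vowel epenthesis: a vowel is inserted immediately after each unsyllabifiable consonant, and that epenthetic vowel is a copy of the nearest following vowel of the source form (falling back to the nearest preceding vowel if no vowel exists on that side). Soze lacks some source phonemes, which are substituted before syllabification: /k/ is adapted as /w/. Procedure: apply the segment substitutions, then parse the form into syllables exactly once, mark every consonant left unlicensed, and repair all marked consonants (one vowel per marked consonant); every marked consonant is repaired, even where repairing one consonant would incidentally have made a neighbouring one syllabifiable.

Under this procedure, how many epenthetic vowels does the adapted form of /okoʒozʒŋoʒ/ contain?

3

After substitution the input is /owoʒozʒŋoʒ/.
The unsyllabifiable consonants are /z/, /ʒ/, /ʒ/; each receives one epenthetic vowel.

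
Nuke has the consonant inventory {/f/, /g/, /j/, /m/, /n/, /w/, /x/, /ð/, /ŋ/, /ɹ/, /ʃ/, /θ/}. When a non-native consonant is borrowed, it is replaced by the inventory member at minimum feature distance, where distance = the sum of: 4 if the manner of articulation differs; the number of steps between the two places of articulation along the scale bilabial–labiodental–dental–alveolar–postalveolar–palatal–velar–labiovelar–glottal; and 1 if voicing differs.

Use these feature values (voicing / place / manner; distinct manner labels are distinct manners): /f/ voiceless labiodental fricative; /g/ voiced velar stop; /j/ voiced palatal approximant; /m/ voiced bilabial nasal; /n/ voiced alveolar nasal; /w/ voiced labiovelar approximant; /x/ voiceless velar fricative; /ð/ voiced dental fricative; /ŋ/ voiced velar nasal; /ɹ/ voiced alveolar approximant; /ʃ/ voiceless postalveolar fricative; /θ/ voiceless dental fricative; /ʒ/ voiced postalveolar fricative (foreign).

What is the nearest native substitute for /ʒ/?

/ʃ/ is closest: same manner (fricative), place distance 0 (postalveolar→postalveolar), voicing differs (+1); total 1. Next closest is /ð/ at distance 2.

ʃ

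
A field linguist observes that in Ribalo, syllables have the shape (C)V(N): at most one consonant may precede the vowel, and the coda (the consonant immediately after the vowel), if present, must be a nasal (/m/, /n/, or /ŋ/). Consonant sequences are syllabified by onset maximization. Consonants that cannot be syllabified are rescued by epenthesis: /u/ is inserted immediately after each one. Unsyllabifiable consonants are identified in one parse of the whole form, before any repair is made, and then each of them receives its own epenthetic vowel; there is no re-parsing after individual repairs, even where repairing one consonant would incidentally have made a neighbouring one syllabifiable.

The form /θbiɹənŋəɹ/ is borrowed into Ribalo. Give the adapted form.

θubiɹənŋəɹu

The consonants /θ/, /ɹ/ cannot be parsed into a legal (C)V(N) syllable (only a nasal (/m/, /n/, or /ŋ/) is licensed in coda position; onsets are limited to one consonant).
Inserting the epenthetic vowel yields /θ/ → /θu/, /ɹ/ → /ɹu/.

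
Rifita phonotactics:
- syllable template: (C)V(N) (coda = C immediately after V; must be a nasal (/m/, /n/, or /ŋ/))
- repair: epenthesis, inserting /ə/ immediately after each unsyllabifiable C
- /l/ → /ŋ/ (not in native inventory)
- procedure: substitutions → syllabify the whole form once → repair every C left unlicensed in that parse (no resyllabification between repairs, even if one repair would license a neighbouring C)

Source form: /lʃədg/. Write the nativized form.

Substitution: /l/ → /ŋ/, giving /ŋʃədg/.
The consonants /ŋ/, /d/, /g/ cannot be parsed into a legal (C)V(N) syllable (only a nasal (/m/, /n/, or /ŋ/) is licensed in coda position; onsets are limited to one consonant).
Each unlicensed consonant becomes the onset of a new syllable: /ŋ/ → /ŋə/, /d/ → /də/, /g/ → /gə/.

ŋəʃədəgə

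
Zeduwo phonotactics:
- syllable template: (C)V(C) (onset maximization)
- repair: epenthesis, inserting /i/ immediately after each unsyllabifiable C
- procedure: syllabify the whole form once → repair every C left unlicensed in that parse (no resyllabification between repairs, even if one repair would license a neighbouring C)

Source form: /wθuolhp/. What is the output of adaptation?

Syllabifying with onset maximization leaves /w/, /h/, /p/ stranded (at most one coda consonant is licensed; onsets are limited to one consonant).
Inserting the epenthetic vowel yields /w/ → /wi/, /h/ → /hi/, /p/ → /pi/.

wiθuolhipi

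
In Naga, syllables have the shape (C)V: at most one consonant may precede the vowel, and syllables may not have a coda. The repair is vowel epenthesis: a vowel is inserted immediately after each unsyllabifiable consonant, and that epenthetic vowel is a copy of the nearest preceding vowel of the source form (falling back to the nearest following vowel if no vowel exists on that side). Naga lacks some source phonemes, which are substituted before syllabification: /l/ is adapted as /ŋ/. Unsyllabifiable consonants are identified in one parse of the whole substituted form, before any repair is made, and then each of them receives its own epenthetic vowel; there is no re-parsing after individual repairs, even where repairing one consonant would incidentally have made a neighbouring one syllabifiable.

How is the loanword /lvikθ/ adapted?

Substitution: /l/ → /ŋ/, giving /ŋvikθ/.
Syllabifying with onset maximization leaves /ŋ/, /k/, /θ/ stranded (no codas are permitted; onsets are limited to one consonant).
Inserting the epenthetic vowel yields /ŋ/ → /ŋi/, /k/ → /ki/, /θ/ → /θi/.

ŋivikiθi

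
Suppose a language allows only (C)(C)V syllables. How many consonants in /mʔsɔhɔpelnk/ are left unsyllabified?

Under (C)(C)V, the unsyllabifiable consonants are /m/, /l/, /n/, /k/ (no codas are permitted; onsets may contain at most 2 consonants).

4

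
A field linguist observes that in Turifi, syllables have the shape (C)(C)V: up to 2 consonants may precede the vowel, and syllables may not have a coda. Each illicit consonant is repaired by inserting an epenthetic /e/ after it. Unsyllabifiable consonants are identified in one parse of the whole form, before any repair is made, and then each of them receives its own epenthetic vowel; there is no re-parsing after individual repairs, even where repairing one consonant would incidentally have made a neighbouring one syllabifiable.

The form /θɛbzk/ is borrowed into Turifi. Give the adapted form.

θɛbezeke

The consonants /b/, /z/, /k/ cannot be parsed into a legal (C)(C)V syllable (no codas are permitted; onsets may contain at most 2 consonants).
Each unlicensed consonant becomes the onset of a new syllable: /b/ → /be/, /z/ → /ze/, /k/ → /ke/.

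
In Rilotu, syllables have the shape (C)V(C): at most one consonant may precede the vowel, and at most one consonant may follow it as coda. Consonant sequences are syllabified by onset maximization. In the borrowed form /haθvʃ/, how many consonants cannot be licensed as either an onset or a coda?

The consonants /v/, /ʃ/ cannot be parsed into a legal (C)V(C) syllable (at most one coda consonant is licensed; onsets are limited to one consonant).

2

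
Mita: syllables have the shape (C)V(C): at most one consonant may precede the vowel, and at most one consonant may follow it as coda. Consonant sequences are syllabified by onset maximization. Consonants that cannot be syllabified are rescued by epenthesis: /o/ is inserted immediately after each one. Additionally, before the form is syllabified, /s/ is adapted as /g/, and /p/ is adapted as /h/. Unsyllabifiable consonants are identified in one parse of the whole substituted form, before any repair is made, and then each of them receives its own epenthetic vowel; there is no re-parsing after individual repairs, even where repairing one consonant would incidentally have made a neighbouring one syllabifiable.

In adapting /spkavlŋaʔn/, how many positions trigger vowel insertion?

After substitution the input is /ghkavlŋaʔn/.
The unsyllabifiable consonants are /g/, /h/, /l/, /n/; each receives one epenthetic vowel.

4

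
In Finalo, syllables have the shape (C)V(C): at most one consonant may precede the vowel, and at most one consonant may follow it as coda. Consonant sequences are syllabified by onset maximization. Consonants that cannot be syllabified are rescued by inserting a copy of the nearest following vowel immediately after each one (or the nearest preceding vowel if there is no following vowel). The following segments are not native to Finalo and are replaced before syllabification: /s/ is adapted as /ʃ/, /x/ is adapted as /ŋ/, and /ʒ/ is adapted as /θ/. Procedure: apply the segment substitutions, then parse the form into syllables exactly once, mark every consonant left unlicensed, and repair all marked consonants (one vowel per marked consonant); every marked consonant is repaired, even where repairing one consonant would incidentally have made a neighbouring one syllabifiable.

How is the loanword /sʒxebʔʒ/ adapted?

Substitution: /s/ → /ʃ/, /ʒ/ → /θ/, /x/ → /ŋ/, giving /ʃθŋebʔθ/.
Syllabifying with onset maximization leaves /ʃ/, /θ/, /ʔ/, /θ/ stranded (at most one coda consonant is licensed; onsets are limited to one consonant).
Each unlicensed consonant becomes the onset of a new syllable: /ʃ/ → /ʃe/, /θ/ → /θe/, /ʔ/ → /ʔe/, /θ/ → /θe/.

ʃeθeŋebʔeθe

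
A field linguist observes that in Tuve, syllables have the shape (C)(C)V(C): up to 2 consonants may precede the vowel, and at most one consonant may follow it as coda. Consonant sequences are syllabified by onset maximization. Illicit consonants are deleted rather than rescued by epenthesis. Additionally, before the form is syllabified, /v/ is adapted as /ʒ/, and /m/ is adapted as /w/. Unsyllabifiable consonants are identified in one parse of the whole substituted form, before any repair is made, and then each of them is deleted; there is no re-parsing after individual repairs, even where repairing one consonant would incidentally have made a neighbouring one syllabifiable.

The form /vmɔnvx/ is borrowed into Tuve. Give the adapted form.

Substitution: /v/ → /ʒ/, /m/ → /w/, giving /ʒwɔnʒx/.
Under (C)(C)V(C), the unsyllabifiable consonants are /ʒ/, /x/ (at most one coda consonant is licensed; onsets may contain at most 2 consonants).
Deleting the stranded consonants removes /ʒ/, /x/.

ʒwɔn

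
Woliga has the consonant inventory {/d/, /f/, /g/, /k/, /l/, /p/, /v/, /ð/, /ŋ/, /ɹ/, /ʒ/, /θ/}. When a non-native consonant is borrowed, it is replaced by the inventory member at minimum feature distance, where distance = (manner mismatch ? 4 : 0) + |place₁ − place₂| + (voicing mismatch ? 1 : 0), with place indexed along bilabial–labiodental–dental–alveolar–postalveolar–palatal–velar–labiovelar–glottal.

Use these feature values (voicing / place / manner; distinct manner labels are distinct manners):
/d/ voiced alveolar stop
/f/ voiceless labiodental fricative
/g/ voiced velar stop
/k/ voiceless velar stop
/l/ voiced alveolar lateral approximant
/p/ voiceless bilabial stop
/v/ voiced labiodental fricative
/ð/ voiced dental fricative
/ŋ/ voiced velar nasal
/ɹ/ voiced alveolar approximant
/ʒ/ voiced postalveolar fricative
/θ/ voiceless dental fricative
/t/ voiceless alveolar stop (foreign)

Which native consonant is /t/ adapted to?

d

/d/ is closest: same manner (stop), place distance 0 (alveolar→alveolar), voicing differs (+1); total 1. Next closest is /k/ at distance 3.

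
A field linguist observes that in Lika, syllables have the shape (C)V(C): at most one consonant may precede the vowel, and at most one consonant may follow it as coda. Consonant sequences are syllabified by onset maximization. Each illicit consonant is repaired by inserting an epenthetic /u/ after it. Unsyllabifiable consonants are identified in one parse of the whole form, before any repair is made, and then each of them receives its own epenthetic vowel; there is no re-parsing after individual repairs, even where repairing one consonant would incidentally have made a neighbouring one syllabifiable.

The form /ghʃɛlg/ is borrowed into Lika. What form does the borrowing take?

guhuʃɛlgu

Syllabifying with onset maximization leaves /g/, /h/, /g/ stranded (at most one coda consonant is licensed; onsets are limited to one consonant).
Inserting the epenthetic vowel yields /g/ → /gu/, /h/ → /hu/, /g/ → /gu/.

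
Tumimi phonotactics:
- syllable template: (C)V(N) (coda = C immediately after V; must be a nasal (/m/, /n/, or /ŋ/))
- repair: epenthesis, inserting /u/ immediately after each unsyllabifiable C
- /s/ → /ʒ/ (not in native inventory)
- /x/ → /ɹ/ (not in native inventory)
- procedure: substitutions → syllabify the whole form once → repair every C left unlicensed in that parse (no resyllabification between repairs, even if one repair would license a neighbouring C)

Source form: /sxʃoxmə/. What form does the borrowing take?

ʒuɹuʃoɹumə

Substitution: /s/ → /ʒ/, /x/ → /ɹ/, giving /ʒɹʃoɹmə/.
Under (C)V(N), the unsyllabifiable consonants are /ʒ/, /ɹ/, /ɹ/ (only a nasal (/m/, /n/, or /ŋ/) is licensed in coda position; onsets are limited to one consonant).
Epenthesis after each stranded consonant: /ʒ/ → /ʒu/, /ɹ/ → /ɹu/, /ɹ/ → /ɹu/.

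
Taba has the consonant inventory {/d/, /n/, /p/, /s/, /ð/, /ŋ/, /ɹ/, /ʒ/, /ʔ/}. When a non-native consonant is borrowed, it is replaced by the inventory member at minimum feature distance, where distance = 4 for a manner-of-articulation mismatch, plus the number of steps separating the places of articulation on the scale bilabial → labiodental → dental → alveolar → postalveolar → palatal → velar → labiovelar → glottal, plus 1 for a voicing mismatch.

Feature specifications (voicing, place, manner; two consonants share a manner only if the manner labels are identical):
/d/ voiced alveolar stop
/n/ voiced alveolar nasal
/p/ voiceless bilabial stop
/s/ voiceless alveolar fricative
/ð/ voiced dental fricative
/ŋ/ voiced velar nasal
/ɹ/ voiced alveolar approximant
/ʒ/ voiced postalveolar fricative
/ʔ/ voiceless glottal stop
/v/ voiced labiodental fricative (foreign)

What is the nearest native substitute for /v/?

ð

/ð/ is closest: same manner (fricative), place distance 1 (labiodental→dental), same voicing; total 1. Next closest is /s/ at distance 3.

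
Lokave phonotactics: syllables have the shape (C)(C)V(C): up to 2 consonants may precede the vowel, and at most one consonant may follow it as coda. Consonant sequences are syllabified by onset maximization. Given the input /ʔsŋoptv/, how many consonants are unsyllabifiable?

3

Under (C)(C)V(C), the unsyllabifiable consonants are /ʔ/, /t/, /v/ (at most one coda consonant is licensed; onsets may contain at most 2 consonants).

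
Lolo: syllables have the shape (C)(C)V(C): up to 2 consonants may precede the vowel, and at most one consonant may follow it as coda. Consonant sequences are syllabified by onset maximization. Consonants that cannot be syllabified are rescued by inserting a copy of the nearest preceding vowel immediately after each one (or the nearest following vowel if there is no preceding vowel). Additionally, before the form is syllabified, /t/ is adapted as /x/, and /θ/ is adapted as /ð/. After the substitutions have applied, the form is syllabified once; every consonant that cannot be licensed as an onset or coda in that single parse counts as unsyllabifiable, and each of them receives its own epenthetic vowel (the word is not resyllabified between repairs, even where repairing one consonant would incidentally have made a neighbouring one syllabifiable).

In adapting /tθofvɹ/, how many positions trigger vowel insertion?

After substitution the input is /xðofvɹ/.
The unsyllabifiable consonants are /v/, /ɹ/; each receives one epenthetic vowel.

2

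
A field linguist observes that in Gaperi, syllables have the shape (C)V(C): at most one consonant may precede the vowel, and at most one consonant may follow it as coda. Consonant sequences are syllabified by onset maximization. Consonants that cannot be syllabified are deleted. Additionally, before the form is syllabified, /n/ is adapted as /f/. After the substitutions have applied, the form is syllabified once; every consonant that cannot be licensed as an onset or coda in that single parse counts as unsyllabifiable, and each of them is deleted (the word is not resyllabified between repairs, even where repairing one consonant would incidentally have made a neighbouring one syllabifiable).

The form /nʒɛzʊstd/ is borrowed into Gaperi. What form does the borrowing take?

Substitution: /n/ → /f/, giving /fʒɛzʊstd/.
The consonants /f/, /t/, /d/ cannot be parsed into a legal (C)V(C) syllable (at most one coda consonant is licensed; onsets are limited to one consonant).
Deleting the stranded consonants removes /f/, /t/, /d/.

ʒɛzʊs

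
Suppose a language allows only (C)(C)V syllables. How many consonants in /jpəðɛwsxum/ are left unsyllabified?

Under (C)(C)V, the unsyllabifiable consonants are /w/, /m/ (no codas are permitted; onsets may contain at most 2 consonants).

2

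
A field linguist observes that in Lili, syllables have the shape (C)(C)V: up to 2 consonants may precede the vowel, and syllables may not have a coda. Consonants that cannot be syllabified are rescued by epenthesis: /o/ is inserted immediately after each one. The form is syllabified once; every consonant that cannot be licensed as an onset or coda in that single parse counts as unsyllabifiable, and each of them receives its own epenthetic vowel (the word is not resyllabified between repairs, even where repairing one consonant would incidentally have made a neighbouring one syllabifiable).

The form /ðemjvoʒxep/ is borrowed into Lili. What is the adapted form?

Syllabifying with onset maximization leaves /m/, /p/ stranded (no codas are permitted; onsets may contain at most 2 consonants).
Epenthesis after each stranded consonant: /m/ → /mo/, /p/ → /po/.

ðemojvoʒxepo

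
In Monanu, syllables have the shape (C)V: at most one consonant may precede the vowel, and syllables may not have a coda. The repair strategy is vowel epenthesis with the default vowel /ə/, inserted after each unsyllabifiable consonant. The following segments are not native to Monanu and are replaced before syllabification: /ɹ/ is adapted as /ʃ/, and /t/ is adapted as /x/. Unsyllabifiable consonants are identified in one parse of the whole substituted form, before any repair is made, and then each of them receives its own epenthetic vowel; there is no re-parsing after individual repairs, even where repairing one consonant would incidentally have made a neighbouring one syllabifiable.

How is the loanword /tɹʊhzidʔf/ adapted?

xəʃʊhəzidəʔəfə

Substitution: /t/ → /x/, /ɹ/ → /ʃ/, giving /xʃʊhzidʔf/.
Under (C)V, the unsyllabifiable consonants are /x/, /h/, /d/, /ʔ/, /f/ (no codas are permitted; onsets are limited to one consonant).
Each unlicensed consonant becomes the onset of a new syllable: /x/ → /xə/, /h/ → /hə/, /d/ → /də/, /ʔ/ → /ʔə/, /f/ → /fə/.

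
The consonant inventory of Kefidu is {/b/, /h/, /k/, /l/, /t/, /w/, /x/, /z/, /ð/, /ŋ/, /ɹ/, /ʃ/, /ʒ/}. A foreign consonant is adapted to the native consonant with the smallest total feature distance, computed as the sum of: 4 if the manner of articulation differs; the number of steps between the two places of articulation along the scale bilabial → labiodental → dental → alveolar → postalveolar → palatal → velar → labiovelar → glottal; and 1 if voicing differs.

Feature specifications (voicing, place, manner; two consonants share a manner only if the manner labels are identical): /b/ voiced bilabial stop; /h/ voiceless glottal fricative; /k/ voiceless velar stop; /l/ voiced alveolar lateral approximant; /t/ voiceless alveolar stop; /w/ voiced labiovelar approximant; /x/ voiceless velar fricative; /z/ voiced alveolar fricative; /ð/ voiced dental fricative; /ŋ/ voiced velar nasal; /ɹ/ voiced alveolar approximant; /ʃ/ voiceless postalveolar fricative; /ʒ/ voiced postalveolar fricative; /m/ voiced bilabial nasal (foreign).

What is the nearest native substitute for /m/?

b

/b/ is closest: manner differs (nasal→stop, +4), place distance 0 (bilabial→bilabial), same voicing; total 4. Next closest is /ð/ at distance 6.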